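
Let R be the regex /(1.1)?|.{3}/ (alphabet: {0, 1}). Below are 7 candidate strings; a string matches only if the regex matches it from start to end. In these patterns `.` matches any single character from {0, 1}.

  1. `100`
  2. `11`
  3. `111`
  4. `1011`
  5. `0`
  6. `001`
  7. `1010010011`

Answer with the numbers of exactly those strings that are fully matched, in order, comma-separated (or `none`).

1 → match
2 → no match
3 → match
4 → no match
5 → no match
6 → match
7 → no match

1, 3, 6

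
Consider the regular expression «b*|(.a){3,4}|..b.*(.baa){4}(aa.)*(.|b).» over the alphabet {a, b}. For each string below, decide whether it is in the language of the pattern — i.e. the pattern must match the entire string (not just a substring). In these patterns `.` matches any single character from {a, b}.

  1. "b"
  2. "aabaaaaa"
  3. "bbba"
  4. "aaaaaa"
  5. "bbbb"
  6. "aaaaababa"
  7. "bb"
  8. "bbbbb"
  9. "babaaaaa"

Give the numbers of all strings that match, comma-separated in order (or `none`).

1 → match
2 → match
3 → no match
4 → match
5 → match
6 → no match
7 → match
8 → match
9 → match

1, 2, 4, 5, 7, 8, 9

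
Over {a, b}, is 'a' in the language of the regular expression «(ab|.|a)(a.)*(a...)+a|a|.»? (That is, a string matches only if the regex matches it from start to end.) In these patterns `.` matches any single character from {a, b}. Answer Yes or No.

Yes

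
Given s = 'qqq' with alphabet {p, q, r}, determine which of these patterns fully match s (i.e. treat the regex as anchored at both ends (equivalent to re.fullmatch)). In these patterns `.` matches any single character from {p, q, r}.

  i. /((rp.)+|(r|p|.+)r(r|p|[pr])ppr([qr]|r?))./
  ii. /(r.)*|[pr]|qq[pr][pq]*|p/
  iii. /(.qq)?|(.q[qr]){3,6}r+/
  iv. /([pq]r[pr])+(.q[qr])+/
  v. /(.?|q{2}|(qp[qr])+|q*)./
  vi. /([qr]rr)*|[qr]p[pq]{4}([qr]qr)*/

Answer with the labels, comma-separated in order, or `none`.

i → no match
ii → no match
iii → match
iv → no match
v → match
vi → no match

iii, v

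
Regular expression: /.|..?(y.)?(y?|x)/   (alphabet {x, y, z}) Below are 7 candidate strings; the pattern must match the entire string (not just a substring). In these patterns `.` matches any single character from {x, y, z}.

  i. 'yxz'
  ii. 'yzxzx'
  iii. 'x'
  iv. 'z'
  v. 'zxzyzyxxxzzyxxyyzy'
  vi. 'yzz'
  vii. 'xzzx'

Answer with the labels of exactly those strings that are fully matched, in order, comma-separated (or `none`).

iii, iv

i → no match
ii → no match
iii → match
iv → match
v → no match
vi → no match
vii → no match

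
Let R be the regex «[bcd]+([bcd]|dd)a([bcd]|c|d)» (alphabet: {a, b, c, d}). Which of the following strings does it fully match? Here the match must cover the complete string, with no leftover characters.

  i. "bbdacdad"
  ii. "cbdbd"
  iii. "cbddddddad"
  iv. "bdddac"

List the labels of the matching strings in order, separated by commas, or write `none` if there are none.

iii, iv

i → no match
ii → no match
iii → match
iv → match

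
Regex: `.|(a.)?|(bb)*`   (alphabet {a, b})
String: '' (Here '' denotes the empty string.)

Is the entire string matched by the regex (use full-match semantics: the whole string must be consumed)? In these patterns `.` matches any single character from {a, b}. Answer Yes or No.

Yes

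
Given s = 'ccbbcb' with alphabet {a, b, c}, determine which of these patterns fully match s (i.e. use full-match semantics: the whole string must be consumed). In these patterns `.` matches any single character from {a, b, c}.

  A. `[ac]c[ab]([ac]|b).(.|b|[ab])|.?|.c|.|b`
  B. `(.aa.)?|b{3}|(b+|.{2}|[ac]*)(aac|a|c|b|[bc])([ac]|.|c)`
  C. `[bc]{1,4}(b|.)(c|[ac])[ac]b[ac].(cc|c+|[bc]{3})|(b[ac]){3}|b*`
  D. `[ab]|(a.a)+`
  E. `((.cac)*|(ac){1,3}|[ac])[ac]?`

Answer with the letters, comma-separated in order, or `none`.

A → match
B → no match
C → no match
D → no match
E → no match

A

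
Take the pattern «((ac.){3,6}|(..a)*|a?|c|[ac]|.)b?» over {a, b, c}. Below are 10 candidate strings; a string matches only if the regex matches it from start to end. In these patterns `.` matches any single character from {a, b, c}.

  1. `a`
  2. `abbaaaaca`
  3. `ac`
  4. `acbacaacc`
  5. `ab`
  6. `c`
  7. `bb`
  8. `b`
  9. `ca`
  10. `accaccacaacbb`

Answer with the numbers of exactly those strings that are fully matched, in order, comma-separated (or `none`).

1, 4, 5, 6, 7, 8, 10

1. `a` → match
2. `abbaaaaca` → no match
3. `ac` → no match
4. `acbacaacc` → match
5. `ab` → match
6. `c` → match
7. `bb` → match
8. `b` → match
9. `ca` → no match
10 → match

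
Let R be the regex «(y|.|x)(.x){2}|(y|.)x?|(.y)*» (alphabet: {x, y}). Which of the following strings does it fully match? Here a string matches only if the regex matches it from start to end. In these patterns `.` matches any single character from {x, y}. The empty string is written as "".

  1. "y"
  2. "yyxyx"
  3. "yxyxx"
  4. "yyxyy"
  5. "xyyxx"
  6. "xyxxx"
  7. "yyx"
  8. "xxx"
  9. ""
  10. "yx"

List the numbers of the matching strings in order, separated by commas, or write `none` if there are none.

1, 2, 6, 9, 10

1 → match
2 → match
3 → no match
4 → no match
5 → no match
6 → match
7 → no match
8 → no match
9 → match
10 → match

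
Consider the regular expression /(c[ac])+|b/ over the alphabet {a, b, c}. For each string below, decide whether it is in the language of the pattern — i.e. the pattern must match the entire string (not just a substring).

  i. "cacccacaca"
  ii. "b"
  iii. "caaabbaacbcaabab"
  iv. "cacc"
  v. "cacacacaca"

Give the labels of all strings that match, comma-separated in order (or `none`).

i, ii, iv, v

i → match
ii → match
iii → no match
iv → match
v → match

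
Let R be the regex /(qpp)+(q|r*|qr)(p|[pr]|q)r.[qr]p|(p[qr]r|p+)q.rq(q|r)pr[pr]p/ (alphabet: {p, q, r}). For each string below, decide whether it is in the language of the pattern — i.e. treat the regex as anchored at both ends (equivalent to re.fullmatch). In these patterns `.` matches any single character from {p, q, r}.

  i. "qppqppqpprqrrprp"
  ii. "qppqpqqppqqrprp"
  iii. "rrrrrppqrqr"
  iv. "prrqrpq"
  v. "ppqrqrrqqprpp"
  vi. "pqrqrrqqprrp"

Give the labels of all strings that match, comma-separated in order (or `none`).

vi

i → no match
ii → no match
iii. "rrrrrppqrqr" → no match — must end with "p"
iv. "prrqrpq" → no match — must end with "p"
v → no match
vi. "pqrqrrqqprrp" → match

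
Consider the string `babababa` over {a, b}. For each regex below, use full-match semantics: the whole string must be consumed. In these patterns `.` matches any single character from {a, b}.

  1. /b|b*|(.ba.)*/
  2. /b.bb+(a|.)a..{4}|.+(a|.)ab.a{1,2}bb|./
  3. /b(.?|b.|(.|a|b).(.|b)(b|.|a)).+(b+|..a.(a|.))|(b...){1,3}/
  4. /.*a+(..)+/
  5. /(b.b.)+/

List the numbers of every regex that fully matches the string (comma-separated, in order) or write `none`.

1 → no match
2 → no match
3 → match
4 → match
5 → match

3, 4, 5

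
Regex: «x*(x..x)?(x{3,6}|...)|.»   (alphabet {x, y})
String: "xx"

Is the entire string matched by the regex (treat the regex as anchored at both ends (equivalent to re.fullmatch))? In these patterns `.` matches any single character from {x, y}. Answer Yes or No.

No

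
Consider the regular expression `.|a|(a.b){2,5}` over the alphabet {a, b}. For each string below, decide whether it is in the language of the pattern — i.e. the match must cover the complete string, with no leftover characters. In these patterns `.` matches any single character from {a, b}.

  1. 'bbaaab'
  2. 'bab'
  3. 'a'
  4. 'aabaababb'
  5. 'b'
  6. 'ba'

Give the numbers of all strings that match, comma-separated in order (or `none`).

3, 4, 5

1 → no match
2 → no match
3 → match
4 → match
5 → match
6 → no match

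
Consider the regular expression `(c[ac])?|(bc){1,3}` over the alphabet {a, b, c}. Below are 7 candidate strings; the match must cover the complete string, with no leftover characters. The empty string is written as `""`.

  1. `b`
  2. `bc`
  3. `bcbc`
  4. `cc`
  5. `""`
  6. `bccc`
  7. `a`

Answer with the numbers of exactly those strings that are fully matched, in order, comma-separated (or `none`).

1 → no match
2 → match
3 → match
4 → match
5 → match
6 → no match
7 → no match

2, 3, 4, 5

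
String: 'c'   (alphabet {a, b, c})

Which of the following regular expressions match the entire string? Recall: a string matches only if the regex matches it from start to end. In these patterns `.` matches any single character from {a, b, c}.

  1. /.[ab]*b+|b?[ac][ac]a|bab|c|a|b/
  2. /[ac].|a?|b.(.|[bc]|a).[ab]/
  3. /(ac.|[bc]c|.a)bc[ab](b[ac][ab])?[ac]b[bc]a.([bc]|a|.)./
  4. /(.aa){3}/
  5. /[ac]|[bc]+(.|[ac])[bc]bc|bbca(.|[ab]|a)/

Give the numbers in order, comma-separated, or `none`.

1 → match
2 → no match
3 → no match
4 → no match — must end with 'aa'
5 → match

1, 5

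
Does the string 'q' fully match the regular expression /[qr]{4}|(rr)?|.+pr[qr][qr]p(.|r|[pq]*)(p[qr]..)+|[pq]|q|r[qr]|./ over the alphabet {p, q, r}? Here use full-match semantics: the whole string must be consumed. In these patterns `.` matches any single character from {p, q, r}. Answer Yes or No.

Yes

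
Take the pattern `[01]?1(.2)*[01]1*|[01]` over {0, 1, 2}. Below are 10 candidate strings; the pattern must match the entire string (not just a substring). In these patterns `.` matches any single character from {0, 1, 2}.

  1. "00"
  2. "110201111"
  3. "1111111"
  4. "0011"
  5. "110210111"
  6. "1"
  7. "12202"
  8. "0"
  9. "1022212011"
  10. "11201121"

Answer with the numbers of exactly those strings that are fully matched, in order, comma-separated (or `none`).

2, 3, 6, 8, 9

1 → no match
2 → match
3 → match
4 → no match
5 → no match
6 → match
7 → no match
8 → match
9 → match
10 → no match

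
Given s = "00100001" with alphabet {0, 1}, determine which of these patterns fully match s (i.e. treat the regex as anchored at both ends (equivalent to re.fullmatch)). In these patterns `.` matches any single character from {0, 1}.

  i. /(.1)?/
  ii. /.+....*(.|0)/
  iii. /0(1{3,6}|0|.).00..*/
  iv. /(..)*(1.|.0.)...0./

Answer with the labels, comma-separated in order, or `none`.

ii, iii, iv

i → no match
ii → match
iii → match
iv → match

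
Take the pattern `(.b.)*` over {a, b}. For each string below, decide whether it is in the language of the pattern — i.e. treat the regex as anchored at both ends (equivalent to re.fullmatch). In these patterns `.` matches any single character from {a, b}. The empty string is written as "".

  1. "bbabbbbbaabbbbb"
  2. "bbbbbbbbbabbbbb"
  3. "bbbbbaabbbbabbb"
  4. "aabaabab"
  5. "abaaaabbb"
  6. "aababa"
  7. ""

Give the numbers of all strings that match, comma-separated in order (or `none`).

1 → match
2 → match
3 → match
4. "aabaabab" → no match
5. "abaaaabbb" → no match
6. "aababa" → no match
7. "" → match

1, 2, 3, 7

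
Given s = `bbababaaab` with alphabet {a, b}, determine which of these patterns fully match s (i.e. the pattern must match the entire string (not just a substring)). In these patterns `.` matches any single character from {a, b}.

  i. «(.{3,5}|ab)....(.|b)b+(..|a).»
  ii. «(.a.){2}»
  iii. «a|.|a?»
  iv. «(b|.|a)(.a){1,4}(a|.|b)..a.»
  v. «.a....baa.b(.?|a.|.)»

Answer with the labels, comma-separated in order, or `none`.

iv

i → no match
ii → no match
iii → no match
iv → match
v → no match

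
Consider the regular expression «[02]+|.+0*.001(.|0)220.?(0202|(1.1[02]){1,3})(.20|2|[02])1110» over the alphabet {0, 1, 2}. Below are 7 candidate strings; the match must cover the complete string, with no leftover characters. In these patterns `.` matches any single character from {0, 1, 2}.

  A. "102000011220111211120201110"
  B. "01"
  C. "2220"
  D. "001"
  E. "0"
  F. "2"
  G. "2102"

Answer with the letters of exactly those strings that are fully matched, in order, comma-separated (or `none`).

A, C, E, F

A → match
B → no match
C → match
D → no match
E → match
F → match
G → no match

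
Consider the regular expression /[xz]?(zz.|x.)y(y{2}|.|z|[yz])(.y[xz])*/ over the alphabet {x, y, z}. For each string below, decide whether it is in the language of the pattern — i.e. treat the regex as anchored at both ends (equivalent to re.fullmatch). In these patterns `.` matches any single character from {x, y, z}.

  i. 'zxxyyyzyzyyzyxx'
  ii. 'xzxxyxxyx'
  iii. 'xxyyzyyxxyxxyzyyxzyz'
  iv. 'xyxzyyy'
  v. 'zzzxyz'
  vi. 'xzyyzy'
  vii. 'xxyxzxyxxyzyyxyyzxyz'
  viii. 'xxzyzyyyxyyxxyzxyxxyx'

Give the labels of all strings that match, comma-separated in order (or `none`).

i → no match
ii → no match
iii → match
iv → no match
v → match
vi → no match
vii → no match
viii → no match

iii, v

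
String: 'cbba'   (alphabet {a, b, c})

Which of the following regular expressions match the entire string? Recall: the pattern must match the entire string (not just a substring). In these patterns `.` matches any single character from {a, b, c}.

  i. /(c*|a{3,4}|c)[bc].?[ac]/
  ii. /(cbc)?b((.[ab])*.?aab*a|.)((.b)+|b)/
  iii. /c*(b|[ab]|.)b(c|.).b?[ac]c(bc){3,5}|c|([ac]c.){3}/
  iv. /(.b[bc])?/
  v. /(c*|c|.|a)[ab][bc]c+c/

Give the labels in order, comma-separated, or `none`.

i

i → match
ii → no match — must end with 'b'
iii → no match
iv → no match
v → no match — must end with 'cc'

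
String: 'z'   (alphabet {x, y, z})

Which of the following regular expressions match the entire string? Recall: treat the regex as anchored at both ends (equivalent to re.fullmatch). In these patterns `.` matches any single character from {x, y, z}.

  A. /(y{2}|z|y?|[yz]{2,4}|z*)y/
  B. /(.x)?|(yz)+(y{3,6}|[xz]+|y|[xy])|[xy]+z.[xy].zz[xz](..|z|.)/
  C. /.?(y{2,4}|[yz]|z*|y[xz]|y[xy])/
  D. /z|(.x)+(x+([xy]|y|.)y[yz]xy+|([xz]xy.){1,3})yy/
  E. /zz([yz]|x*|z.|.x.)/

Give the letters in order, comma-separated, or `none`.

C, D

A → no match — must end with 'y'
B → no match
C → match
D → match
E → no match — must start with 'zz'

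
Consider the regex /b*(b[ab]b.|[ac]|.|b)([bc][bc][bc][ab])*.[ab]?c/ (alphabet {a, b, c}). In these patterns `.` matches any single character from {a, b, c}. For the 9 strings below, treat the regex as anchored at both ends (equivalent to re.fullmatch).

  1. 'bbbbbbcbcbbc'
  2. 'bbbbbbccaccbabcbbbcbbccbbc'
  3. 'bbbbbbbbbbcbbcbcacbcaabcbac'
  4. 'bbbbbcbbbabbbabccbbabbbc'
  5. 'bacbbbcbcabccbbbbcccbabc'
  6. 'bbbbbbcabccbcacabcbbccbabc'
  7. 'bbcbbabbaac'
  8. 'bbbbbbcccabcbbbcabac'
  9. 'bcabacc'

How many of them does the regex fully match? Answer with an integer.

1

1 → match
2 → no match
3 → no match
4 → no match
5 → no match
6 → no match
7 → no match
8 → no match
9 → no match
Total matched: 1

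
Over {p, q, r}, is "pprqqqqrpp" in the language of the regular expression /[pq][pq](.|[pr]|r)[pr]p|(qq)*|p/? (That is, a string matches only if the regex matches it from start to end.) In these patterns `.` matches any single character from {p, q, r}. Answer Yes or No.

No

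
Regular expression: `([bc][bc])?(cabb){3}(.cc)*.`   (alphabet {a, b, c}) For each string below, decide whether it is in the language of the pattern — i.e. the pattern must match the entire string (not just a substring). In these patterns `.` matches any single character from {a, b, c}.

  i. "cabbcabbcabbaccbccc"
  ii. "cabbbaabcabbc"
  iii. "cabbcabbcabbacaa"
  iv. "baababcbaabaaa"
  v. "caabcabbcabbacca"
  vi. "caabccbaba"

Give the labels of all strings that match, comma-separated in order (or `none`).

i → match
ii → no match
iii → no match
iv → no match
v → no match
vi. "caabccbaba" → no match

i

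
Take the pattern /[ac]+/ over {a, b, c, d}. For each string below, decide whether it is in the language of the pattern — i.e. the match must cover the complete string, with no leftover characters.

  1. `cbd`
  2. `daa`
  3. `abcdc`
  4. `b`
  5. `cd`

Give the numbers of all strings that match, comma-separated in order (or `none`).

1. `cbd` → no match
2. `daa` → no match
3. `abcdc` → no match
4. `b` → no match
5. `cd` → no match

none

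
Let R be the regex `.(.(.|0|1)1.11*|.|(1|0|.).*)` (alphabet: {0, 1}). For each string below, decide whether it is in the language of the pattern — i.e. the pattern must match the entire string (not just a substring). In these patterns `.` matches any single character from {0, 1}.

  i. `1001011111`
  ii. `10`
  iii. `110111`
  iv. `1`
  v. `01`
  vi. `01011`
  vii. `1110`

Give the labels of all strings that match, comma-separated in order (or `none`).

i → match
ii → match
iii → match
iv → no match
v → match
vi → match
vii → match

i, ii, iii, v, vi, vii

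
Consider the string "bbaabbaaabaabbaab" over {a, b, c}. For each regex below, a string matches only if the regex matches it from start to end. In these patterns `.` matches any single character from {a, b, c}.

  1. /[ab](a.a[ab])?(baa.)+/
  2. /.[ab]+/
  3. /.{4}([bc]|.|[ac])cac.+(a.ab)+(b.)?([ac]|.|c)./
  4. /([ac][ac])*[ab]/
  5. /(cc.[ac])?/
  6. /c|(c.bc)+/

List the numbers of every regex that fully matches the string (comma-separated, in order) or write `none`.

1, 2

1 → match
2 → match
3 → no match
4 → no match
5 → no match
6 → no match — must start with "c"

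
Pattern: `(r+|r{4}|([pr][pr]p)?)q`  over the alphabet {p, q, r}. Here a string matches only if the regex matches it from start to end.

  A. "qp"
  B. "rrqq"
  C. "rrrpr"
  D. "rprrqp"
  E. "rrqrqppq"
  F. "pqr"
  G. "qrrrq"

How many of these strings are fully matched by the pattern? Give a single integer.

0

A. "qp" → no match — must end with "q"
B. "rrqq" → no match
C. "rrrpr" → no match — must end with "q"
D. "rprrqp" → no match — must end with "q"
E. "rrqrqppq" → no match
F. "pqr" → no match — must end with "q"
G. "qrrrq" → no match
Total matched: 0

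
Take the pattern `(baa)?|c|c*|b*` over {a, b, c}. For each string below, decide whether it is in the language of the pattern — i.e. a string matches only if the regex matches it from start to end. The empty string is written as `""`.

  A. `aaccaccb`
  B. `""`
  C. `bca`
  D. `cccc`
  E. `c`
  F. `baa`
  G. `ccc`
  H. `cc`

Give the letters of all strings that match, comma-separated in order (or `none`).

B, D, E, F, G, H

A → no match
B → match
C → no match
D → match
E → match
F → match
G → match
H → match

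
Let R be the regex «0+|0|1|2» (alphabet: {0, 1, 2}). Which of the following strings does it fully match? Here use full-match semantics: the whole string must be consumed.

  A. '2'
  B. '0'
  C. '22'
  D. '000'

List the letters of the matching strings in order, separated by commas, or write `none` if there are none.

A → match
B → match
C → no match
D → match

A, B, D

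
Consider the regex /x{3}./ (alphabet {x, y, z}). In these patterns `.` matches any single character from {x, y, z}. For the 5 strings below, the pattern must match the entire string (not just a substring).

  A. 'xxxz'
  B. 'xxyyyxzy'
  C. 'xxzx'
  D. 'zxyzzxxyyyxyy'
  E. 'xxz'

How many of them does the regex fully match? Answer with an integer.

1

A → match
B → no match
C → no match
D → no match — must start with 'x'
E → no match
Total matched: 1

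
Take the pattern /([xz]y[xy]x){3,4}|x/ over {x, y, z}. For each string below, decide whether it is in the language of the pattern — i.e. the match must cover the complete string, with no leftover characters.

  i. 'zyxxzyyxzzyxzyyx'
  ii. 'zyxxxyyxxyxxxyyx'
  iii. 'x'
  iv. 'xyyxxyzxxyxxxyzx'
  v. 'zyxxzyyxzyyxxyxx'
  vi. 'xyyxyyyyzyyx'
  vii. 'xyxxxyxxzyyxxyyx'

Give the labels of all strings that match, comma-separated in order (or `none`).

ii, iii, v, vii

i → no match
ii → match
iii → match
iv → no match
v → match
vi → no match
vii → match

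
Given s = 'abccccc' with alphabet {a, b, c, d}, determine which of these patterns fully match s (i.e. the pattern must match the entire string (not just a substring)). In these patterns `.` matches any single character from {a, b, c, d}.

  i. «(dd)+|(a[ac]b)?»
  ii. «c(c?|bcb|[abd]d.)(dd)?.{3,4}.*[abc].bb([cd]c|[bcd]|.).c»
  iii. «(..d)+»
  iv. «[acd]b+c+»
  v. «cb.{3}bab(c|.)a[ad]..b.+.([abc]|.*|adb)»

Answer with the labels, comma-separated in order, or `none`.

iv

i → no match
ii → no match — must start with 'c'
iii → no match — must end with 'd'
iv → match
v → no match — must start with 'cb'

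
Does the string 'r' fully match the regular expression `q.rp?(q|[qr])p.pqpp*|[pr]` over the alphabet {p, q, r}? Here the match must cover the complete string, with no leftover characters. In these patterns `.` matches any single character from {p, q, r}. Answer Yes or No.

Yes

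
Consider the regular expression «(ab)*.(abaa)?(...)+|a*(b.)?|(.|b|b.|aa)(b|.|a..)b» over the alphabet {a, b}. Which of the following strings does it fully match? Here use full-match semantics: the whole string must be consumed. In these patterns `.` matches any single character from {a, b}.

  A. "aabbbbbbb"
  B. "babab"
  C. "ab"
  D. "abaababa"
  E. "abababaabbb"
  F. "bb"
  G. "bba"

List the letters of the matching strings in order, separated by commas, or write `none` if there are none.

A → no match
B → match
C → no match
D → no match
E → match
F → match
G → no match

B, E, F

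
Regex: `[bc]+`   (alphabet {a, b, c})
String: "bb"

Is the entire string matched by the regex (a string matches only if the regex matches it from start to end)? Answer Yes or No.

Yes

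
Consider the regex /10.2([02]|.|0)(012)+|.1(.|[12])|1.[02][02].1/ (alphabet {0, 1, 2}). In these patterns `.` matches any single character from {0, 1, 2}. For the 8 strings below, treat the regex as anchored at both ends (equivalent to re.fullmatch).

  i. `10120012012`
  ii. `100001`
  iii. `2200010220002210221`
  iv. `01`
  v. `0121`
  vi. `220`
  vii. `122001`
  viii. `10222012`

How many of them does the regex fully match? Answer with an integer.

i → match
ii → match
iii → no match
iv → no match
v → no match
vi → no match
vii → match
viii → match
Total matched: 4

4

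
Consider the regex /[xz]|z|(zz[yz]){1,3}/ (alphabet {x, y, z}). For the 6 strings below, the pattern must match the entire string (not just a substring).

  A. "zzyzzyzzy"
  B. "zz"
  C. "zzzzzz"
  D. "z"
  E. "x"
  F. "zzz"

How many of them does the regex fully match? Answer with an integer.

5

A → match
B → no match
C → match
D → match
E → match
F → match
Total matched: 5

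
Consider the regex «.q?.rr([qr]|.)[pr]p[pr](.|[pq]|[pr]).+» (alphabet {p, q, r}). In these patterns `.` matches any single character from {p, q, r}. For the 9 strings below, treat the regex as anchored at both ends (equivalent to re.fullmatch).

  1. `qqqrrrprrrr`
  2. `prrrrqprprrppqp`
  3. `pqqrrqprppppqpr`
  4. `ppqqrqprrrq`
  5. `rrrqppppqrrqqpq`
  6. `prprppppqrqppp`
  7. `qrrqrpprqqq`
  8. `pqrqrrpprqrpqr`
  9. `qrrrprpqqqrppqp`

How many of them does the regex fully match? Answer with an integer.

0

1. `qqqrrrprrrr` → no match
2 → no match
3 → no match
4. `ppqqrqprrrq` → no match
5 → no match
6 → no match
7. `qrrqrpprqqq` → no match
8 → no match
9 → no match
Total matched: 0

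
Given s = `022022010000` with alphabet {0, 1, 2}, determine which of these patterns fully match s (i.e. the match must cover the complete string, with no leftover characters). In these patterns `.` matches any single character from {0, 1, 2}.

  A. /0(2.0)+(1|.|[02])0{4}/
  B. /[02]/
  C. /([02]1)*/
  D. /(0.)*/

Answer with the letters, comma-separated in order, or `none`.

A → match
B → no match
C → no match
D → no match

A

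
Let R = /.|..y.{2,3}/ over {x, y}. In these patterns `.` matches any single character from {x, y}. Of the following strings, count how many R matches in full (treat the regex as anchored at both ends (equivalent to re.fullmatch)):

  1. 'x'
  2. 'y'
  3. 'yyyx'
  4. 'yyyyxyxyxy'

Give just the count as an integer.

1 → match
2 → match
3 → no match
4 → no match
Total matched: 2

2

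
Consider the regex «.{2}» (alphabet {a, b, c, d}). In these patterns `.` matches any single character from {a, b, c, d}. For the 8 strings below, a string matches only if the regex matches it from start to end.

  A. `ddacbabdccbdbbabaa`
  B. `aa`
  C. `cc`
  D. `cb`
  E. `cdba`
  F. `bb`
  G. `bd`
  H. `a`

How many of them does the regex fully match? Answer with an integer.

5

A → no match
B → match
C → match
D → match
E → no match
F → match
G → match
H → no match
Total matched: 5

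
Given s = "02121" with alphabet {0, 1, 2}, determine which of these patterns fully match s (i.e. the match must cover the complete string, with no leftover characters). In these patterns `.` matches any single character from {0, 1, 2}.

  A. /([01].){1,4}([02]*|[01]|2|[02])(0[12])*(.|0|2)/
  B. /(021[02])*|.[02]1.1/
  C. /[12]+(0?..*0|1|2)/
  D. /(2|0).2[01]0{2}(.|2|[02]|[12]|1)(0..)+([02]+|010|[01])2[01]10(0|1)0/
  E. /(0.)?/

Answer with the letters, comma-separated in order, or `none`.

A → match
B → match
C → no match
D → no match — must end with "0"
E → no match

A, B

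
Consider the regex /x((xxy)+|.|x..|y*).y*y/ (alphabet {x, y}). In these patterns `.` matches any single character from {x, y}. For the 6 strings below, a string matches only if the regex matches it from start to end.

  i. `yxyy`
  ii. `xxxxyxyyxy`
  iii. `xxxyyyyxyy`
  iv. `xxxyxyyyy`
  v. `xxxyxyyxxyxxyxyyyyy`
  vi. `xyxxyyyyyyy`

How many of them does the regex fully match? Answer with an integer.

1

i → no match — must start with `x`
ii → no match
iii → no match
iv → match
v → no match
vi → no match
Total matched: 1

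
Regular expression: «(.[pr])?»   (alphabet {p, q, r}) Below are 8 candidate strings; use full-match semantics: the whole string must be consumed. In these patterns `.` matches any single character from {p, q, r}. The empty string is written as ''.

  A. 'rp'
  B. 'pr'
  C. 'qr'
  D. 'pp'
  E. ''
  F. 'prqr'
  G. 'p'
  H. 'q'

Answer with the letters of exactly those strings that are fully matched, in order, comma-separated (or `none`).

A → match
B → match
C → match
D → match
E → match
F → no match
G → no match
H → no match

A, B, C, D, E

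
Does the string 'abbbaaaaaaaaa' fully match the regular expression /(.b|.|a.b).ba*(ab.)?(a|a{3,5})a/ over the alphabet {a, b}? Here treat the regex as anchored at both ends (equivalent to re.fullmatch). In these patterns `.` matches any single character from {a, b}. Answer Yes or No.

Yes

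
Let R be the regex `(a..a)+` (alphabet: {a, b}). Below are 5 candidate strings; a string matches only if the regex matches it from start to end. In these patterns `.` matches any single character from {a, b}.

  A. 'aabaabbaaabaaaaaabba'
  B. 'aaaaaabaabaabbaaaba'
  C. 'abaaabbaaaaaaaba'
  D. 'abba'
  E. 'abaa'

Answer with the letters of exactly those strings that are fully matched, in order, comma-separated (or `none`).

A, C, D, E

A → match
B → no match
C → match
D → match
E → match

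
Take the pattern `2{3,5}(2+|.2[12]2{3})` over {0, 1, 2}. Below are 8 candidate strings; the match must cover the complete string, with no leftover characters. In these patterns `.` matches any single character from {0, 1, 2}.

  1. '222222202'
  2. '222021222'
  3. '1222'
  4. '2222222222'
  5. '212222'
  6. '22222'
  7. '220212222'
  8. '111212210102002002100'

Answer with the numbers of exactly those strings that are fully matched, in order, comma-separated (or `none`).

1 → no match
2 → match
3 → no match — must start with '2'
4 → match
5 → no match
6 → match
7 → no match
8 → no match — must start with '2'

2, 4, 6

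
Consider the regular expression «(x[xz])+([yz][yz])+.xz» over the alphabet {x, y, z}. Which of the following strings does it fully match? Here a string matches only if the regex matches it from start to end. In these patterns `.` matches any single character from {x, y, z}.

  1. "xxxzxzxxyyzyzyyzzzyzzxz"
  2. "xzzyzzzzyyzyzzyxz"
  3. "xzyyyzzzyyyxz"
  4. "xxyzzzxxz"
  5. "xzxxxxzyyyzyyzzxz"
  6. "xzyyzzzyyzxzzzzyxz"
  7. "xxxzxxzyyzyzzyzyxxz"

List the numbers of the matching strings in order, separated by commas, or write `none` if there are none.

1 → match
2 → match
3 → match
4 → match
5 → match
6 → no match
7 → match

1, 2, 3, 4, 5, 7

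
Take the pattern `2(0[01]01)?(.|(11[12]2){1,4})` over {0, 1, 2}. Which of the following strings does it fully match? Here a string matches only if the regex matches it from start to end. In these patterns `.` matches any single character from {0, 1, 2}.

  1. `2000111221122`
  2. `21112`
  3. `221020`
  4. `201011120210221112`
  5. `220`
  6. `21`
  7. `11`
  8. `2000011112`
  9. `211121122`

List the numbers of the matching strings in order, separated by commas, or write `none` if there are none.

1, 2, 6, 9

1 → match
2. `21112` → match
3. `221020` → no match
4 → no match
5. `220` → no match
6. `21` → match
7. `11` → no match — must start with `2`
8. `2000011112` → no match
9. `211121122` → match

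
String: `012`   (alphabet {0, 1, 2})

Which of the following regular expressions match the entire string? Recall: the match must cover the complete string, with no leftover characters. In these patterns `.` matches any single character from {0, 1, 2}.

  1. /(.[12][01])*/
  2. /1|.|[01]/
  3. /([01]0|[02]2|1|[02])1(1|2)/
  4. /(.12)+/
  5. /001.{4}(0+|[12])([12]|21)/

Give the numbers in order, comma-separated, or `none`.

1 → no match
2 → no match
3 → match
4 → match
5 → no match — must start with `001`

3, 4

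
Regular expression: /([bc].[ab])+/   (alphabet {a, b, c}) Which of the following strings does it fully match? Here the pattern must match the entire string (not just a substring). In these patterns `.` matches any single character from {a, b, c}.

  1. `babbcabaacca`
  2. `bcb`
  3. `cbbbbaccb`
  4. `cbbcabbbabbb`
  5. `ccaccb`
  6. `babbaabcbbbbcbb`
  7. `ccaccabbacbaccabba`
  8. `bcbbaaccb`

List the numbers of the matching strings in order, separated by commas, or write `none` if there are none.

1 → match
2 → match
3 → match
4 → match
5 → match
6 → match
7 → match
8 → match

1, 2, 3, 4, 5, 6, 7, 8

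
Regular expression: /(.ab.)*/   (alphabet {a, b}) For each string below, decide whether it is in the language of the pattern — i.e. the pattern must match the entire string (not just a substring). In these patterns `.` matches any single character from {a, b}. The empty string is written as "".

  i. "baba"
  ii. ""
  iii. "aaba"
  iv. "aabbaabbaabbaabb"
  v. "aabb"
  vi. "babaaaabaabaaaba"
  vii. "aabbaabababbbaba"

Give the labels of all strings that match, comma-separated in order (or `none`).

i, ii, iii, iv, v, vii

i → match
ii → match
iii → match
iv → match
v → match
vi → no match
vii → match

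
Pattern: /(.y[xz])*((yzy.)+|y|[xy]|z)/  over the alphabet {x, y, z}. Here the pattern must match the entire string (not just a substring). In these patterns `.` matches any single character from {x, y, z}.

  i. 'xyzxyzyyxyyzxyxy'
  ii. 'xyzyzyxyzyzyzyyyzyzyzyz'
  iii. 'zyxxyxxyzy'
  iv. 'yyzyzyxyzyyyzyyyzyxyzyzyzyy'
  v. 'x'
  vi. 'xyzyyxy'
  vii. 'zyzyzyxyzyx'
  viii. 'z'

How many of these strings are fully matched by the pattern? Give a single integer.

8

i → match
ii → match
iii. 'zyxxyxxyzy' → match
iv → match
v. 'x' → match
vi. 'xyzyyxy' → match
vii. 'zyzyzyxyzyx' → match
viii. 'z' → match
Total matched: 8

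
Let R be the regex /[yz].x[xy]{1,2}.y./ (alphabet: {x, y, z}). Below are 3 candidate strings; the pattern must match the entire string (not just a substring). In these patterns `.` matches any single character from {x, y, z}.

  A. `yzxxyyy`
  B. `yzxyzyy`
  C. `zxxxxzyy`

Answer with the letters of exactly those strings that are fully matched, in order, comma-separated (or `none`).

A, B, C

A. `yzxxyyy` → match
B. `yzxyzyy` → match
C. `zxxxxzyy` → match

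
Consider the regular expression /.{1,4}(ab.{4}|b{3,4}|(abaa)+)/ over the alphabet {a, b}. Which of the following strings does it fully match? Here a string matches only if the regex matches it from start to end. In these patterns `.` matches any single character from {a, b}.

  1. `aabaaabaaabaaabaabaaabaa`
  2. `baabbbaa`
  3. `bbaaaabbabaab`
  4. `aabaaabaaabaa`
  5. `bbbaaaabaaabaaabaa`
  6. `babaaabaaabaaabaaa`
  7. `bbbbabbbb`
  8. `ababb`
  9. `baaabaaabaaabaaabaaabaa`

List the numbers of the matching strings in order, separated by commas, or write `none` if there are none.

2, 4, 9

1 → no match
2. `baabbbaa` → match
3 → no match
4 → match
5 → no match
6 → no match
7. `bbbbabbbb` → no match
8. `ababb` → no match
9 → match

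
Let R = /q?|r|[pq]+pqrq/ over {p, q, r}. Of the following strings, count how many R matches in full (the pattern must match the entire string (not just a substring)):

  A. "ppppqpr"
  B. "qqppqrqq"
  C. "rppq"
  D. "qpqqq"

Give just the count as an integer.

A. "ppppqpr" → no match
B. "qqppqrqq" → no match
C. "rppq" → no match
D. "qpqqq" → no match
Total matched: 0

0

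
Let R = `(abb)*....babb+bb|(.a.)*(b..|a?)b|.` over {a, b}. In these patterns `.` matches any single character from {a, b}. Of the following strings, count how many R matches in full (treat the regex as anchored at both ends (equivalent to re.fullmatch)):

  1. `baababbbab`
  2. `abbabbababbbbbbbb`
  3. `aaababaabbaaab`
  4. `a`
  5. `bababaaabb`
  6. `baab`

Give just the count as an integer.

5

1 → match
2 → match
3 → match
4 → match
5 → no match
6 → match
Total matched: 5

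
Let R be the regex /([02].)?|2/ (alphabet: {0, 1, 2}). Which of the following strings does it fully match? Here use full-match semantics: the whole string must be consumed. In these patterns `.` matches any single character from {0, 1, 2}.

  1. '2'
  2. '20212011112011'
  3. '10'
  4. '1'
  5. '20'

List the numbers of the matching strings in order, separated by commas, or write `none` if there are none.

1, 5

1 → match
2 → no match
3 → no match
4 → no match
5 → match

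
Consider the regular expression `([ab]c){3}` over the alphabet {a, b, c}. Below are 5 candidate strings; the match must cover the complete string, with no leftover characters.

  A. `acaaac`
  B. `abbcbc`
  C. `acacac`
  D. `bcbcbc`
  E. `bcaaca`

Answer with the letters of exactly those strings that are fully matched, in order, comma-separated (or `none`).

C, D

A → no match
B → no match
C → match
D → match
E → no match — must end with `c`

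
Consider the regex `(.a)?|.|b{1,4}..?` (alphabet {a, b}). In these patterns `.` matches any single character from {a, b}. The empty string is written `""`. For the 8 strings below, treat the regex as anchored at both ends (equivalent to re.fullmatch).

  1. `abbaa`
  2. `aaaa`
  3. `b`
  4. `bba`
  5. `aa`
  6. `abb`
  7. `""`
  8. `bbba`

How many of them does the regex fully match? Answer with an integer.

1. `abbaa` → no match
2. `aaaa` → no match
3. `b` → match
4. `bba` → match
5. `aa` → match
6. `abb` → no match
7. `""` → match
8. `bbba` → match
Total matched: 5

5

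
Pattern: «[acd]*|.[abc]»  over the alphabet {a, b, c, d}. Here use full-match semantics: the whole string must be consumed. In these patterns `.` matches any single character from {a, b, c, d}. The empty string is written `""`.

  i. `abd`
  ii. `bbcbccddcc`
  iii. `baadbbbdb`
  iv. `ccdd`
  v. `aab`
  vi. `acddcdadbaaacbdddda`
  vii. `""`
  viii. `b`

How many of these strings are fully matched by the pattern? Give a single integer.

2

i → no match
ii → no match
iii → no match
iv → match
v → no match
vi → no match
vii → match
viii → no match
Total matched: 2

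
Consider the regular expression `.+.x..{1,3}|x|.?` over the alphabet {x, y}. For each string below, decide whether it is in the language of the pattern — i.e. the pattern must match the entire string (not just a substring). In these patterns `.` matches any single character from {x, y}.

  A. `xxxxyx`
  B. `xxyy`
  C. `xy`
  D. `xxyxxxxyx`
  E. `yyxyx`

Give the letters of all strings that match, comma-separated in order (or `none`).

A, D, E

A → match
B → no match
C → no match
D → match
E → match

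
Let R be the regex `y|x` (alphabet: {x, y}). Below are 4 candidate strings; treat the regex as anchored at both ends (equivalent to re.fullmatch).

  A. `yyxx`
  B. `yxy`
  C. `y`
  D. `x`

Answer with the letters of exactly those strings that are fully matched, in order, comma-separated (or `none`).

C, D

A. `yyxx` → no match
B. `yxy` → no match
C. `y` → match
D. `x` → match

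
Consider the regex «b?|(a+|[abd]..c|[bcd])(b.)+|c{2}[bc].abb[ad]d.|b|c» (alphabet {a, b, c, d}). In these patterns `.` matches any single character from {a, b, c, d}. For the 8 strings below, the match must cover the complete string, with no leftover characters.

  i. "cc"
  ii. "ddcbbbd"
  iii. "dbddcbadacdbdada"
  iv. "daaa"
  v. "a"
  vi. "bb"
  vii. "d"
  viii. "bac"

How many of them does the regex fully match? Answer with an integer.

i → no match
ii → no match
iii → no match
iv → no match
v → no match
vi → no match
vii → no match
viii → no match
Total matched: 0

0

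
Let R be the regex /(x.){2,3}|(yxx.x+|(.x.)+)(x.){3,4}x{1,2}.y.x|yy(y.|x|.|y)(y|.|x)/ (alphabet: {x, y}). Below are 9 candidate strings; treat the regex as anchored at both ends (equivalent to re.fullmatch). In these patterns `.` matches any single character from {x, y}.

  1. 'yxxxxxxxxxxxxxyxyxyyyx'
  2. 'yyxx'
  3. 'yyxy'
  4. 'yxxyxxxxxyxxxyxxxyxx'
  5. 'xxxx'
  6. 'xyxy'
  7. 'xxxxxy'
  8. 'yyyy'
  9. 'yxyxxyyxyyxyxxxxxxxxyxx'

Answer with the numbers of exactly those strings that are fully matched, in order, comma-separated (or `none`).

1, 2, 3, 4, 5, 6, 7, 8, 9

1 → match
2 → match
3 → match
4 → match
5 → match
6 → match
7 → match
8 → match
9 → match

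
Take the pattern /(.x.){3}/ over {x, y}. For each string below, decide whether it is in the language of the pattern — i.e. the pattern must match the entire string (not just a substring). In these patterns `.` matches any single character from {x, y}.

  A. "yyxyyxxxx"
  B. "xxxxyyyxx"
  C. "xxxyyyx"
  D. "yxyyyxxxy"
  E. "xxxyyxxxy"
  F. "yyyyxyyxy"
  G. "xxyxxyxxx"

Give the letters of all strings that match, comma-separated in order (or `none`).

G

A → no match
B → no match
C → no match
D → no match
E → no match
F → no match
G → match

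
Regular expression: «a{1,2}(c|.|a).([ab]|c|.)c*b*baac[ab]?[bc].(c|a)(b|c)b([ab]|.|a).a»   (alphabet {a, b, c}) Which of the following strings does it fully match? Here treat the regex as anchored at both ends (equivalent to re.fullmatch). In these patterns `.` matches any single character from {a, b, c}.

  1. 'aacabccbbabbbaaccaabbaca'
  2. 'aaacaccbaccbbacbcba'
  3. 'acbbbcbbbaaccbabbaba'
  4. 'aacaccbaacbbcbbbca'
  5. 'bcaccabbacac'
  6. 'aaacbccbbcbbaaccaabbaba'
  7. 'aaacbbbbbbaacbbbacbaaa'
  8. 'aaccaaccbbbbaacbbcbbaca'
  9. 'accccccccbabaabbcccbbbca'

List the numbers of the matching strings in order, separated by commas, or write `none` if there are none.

4, 7

1 → no match
2 → no match
3 → no match
4 → match
5. 'bcaccabbacac' → no match — must start with 'a'
6 → no match
7 → match
8 → no match
9 → no match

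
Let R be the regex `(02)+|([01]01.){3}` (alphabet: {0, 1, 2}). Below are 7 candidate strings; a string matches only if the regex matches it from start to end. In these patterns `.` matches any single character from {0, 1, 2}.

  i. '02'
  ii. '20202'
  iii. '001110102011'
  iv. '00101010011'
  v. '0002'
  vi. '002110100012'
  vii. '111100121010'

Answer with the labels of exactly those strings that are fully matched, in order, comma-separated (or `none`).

i. '02' → match
ii. '20202' → no match
iii. '001110102011' → no match
iv. '00101010011' → no match
v. '0002' → no match
vi. '002110100012' → no match
vii. '111100121010' → no match

i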